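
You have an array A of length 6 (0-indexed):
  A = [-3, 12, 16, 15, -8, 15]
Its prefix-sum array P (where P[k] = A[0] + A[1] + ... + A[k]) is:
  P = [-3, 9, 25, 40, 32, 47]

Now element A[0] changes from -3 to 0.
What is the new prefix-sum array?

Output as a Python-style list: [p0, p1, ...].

Answer: [0, 12, 28, 43, 35, 50]

Derivation:
Change: A[0] -3 -> 0, delta = 3
P[k] for k < 0: unchanged (A[0] not included)
P[k] for k >= 0: shift by delta = 3
  P[0] = -3 + 3 = 0
  P[1] = 9 + 3 = 12
  P[2] = 25 + 3 = 28
  P[3] = 40 + 3 = 43
  P[4] = 32 + 3 = 35
  P[5] = 47 + 3 = 50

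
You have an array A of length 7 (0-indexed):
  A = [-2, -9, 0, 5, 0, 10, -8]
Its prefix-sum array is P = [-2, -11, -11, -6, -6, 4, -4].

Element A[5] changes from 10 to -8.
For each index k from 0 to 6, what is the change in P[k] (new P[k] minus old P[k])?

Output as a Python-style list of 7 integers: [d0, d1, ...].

Element change: A[5] 10 -> -8, delta = -18
For k < 5: P[k] unchanged, delta_P[k] = 0
For k >= 5: P[k] shifts by exactly -18
Delta array: [0, 0, 0, 0, 0, -18, -18]

Answer: [0, 0, 0, 0, 0, -18, -18]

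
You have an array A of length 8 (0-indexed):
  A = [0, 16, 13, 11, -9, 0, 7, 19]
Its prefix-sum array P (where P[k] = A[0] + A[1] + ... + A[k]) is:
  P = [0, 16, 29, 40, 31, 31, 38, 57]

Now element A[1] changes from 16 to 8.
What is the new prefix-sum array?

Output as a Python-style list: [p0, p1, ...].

Answer: [0, 8, 21, 32, 23, 23, 30, 49]

Derivation:
Change: A[1] 16 -> 8, delta = -8
P[k] for k < 1: unchanged (A[1] not included)
P[k] for k >= 1: shift by delta = -8
  P[0] = 0 + 0 = 0
  P[1] = 16 + -8 = 8
  P[2] = 29 + -8 = 21
  P[3] = 40 + -8 = 32
  P[4] = 31 + -8 = 23
  P[5] = 31 + -8 = 23
  P[6] = 38 + -8 = 30
  P[7] = 57 + -8 = 49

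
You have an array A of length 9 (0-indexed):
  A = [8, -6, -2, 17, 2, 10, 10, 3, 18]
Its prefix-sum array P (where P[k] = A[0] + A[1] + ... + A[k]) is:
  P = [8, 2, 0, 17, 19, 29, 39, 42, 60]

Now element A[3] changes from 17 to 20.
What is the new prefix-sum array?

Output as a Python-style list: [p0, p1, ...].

Answer: [8, 2, 0, 20, 22, 32, 42, 45, 63]

Derivation:
Change: A[3] 17 -> 20, delta = 3
P[k] for k < 3: unchanged (A[3] not included)
P[k] for k >= 3: shift by delta = 3
  P[0] = 8 + 0 = 8
  P[1] = 2 + 0 = 2
  P[2] = 0 + 0 = 0
  P[3] = 17 + 3 = 20
  P[4] = 19 + 3 = 22
  P[5] = 29 + 3 = 32
  P[6] = 39 + 3 = 42
  P[7] = 42 + 3 = 45
  P[8] = 60 + 3 = 63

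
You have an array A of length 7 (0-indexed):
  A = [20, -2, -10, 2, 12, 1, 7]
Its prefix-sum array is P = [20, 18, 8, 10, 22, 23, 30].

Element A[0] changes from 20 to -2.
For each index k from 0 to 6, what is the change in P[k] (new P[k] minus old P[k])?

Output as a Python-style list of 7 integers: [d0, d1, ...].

Element change: A[0] 20 -> -2, delta = -22
For k < 0: P[k] unchanged, delta_P[k] = 0
For k >= 0: P[k] shifts by exactly -22
Delta array: [-22, -22, -22, -22, -22, -22, -22]

Answer: [-22, -22, -22, -22, -22, -22, -22]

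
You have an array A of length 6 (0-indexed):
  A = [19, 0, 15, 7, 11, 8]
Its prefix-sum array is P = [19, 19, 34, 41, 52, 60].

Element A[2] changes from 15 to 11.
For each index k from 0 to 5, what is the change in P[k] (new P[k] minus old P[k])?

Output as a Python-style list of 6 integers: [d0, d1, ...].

Answer: [0, 0, -4, -4, -4, -4]

Derivation:
Element change: A[2] 15 -> 11, delta = -4
For k < 2: P[k] unchanged, delta_P[k] = 0
For k >= 2: P[k] shifts by exactly -4
Delta array: [0, 0, -4, -4, -4, -4]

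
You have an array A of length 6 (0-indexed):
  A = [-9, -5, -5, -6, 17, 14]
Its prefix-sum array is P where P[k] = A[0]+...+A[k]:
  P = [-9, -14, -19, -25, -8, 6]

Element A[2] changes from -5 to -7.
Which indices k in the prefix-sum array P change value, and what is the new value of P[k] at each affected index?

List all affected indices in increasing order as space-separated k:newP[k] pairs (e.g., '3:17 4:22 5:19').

Answer: 2:-21 3:-27 4:-10 5:4

Derivation:
P[k] = A[0] + ... + A[k]
P[k] includes A[2] iff k >= 2
Affected indices: 2, 3, ..., 5; delta = -2
  P[2]: -19 + -2 = -21
  P[3]: -25 + -2 = -27
  P[4]: -8 + -2 = -10
  P[5]: 6 + -2 = 4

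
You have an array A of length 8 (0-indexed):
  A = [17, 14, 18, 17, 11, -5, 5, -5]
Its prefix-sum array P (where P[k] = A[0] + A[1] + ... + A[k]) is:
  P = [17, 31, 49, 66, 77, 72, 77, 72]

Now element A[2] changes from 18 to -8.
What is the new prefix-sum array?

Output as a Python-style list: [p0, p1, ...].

Change: A[2] 18 -> -8, delta = -26
P[k] for k < 2: unchanged (A[2] not included)
P[k] for k >= 2: shift by delta = -26
  P[0] = 17 + 0 = 17
  P[1] = 31 + 0 = 31
  P[2] = 49 + -26 = 23
  P[3] = 66 + -26 = 40
  P[4] = 77 + -26 = 51
  P[5] = 72 + -26 = 46
  P[6] = 77 + -26 = 51
  P[7] = 72 + -26 = 46

Answer: [17, 31, 23, 40, 51, 46, 51, 46]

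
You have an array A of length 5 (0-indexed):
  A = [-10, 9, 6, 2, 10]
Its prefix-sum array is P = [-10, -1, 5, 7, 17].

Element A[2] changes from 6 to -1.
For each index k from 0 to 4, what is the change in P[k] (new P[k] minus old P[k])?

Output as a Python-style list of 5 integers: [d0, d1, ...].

Element change: A[2] 6 -> -1, delta = -7
For k < 2: P[k] unchanged, delta_P[k] = 0
For k >= 2: P[k] shifts by exactly -7
Delta array: [0, 0, -7, -7, -7]

Answer: [0, 0, -7, -7, -7]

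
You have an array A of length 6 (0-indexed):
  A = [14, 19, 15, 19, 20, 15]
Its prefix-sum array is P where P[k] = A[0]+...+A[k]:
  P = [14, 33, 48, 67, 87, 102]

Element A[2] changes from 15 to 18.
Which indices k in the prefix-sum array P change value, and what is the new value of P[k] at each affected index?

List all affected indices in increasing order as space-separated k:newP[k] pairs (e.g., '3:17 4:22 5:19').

P[k] = A[0] + ... + A[k]
P[k] includes A[2] iff k >= 2
Affected indices: 2, 3, ..., 5; delta = 3
  P[2]: 48 + 3 = 51
  P[3]: 67 + 3 = 70
  P[4]: 87 + 3 = 90
  P[5]: 102 + 3 = 105

Answer: 2:51 3:70 4:90 5:105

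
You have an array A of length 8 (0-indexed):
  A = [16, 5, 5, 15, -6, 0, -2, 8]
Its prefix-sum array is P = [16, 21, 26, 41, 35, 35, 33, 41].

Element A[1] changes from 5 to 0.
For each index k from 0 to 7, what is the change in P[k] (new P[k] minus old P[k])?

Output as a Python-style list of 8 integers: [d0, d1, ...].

Answer: [0, -5, -5, -5, -5, -5, -5, -5]

Derivation:
Element change: A[1] 5 -> 0, delta = -5
For k < 1: P[k] unchanged, delta_P[k] = 0
For k >= 1: P[k] shifts by exactly -5
Delta array: [0, -5, -5, -5, -5, -5, -5, -5]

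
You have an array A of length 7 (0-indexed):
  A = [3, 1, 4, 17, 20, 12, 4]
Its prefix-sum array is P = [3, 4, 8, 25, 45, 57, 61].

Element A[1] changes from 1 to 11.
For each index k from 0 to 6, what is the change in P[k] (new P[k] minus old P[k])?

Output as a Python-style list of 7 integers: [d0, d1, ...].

Answer: [0, 10, 10, 10, 10, 10, 10]

Derivation:
Element change: A[1] 1 -> 11, delta = 10
For k < 1: P[k] unchanged, delta_P[k] = 0
For k >= 1: P[k] shifts by exactly 10
Delta array: [0, 10, 10, 10, 10, 10, 10]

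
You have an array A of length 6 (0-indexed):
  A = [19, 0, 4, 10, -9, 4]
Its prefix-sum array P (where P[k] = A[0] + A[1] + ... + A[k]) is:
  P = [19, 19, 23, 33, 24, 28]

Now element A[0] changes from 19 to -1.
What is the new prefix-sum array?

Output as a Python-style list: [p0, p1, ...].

Change: A[0] 19 -> -1, delta = -20
P[k] for k < 0: unchanged (A[0] not included)
P[k] for k >= 0: shift by delta = -20
  P[0] = 19 + -20 = -1
  P[1] = 19 + -20 = -1
  P[2] = 23 + -20 = 3
  P[3] = 33 + -20 = 13
  P[4] = 24 + -20 = 4
  P[5] = 28 + -20 = 8

Answer: [-1, -1, 3, 13, 4, 8]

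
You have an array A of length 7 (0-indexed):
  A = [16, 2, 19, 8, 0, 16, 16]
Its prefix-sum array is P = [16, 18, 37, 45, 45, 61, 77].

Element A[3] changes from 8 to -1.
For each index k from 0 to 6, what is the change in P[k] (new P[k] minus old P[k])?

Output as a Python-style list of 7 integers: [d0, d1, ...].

Element change: A[3] 8 -> -1, delta = -9
For k < 3: P[k] unchanged, delta_P[k] = 0
For k >= 3: P[k] shifts by exactly -9
Delta array: [0, 0, 0, -9, -9, -9, -9]

Answer: [0, 0, 0, -9, -9, -9, -9]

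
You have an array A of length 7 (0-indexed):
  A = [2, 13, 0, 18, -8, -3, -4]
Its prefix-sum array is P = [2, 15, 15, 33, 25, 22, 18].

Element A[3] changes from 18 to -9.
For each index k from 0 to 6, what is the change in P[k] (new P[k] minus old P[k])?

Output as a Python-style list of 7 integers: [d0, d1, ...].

Answer: [0, 0, 0, -27, -27, -27, -27]

Derivation:
Element change: A[3] 18 -> -9, delta = -27
For k < 3: P[k] unchanged, delta_P[k] = 0
For k >= 3: P[k] shifts by exactly -27
Delta array: [0, 0, 0, -27, -27, -27, -27]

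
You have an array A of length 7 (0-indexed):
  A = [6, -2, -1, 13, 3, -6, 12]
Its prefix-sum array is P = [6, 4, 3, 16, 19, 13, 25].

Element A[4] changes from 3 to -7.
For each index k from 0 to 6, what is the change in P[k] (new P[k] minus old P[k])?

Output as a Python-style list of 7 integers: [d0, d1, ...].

Element change: A[4] 3 -> -7, delta = -10
For k < 4: P[k] unchanged, delta_P[k] = 0
For k >= 4: P[k] shifts by exactly -10
Delta array: [0, 0, 0, 0, -10, -10, -10]

Answer: [0, 0, 0, 0, -10, -10, -10]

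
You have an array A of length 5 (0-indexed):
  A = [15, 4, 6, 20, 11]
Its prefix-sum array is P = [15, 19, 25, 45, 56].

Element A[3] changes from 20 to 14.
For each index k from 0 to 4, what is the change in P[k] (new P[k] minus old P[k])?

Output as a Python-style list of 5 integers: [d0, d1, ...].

Answer: [0, 0, 0, -6, -6]

Derivation:
Element change: A[3] 20 -> 14, delta = -6
For k < 3: P[k] unchanged, delta_P[k] = 0
For k >= 3: P[k] shifts by exactly -6
Delta array: [0, 0, 0, -6, -6]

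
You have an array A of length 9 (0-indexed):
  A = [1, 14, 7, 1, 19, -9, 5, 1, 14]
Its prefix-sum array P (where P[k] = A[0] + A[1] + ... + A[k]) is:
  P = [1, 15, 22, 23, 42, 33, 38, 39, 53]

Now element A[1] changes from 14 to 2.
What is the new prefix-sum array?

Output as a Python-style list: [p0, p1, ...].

Answer: [1, 3, 10, 11, 30, 21, 26, 27, 41]

Derivation:
Change: A[1] 14 -> 2, delta = -12
P[k] for k < 1: unchanged (A[1] not included)
P[k] for k >= 1: shift by delta = -12
  P[0] = 1 + 0 = 1
  P[1] = 15 + -12 = 3
  P[2] = 22 + -12 = 10
  P[3] = 23 + -12 = 11
  P[4] = 42 + -12 = 30
  P[5] = 33 + -12 = 21
  P[6] = 38 + -12 = 26
  P[7] = 39 + -12 = 27
  P[8] = 53 + -12 = 41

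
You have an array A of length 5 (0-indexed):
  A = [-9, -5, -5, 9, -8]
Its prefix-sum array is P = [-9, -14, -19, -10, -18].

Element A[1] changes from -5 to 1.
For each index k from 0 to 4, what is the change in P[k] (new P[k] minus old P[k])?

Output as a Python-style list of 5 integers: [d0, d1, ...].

Answer: [0, 6, 6, 6, 6]

Derivation:
Element change: A[1] -5 -> 1, delta = 6
For k < 1: P[k] unchanged, delta_P[k] = 0
For k >= 1: P[k] shifts by exactly 6
Delta array: [0, 6, 6, 6, 6]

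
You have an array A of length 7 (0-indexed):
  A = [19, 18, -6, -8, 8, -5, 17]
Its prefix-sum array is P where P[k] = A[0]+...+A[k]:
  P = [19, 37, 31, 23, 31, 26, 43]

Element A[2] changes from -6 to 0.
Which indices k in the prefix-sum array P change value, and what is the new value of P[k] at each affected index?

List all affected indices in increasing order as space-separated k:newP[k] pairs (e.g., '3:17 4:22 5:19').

Answer: 2:37 3:29 4:37 5:32 6:49

Derivation:
P[k] = A[0] + ... + A[k]
P[k] includes A[2] iff k >= 2
Affected indices: 2, 3, ..., 6; delta = 6
  P[2]: 31 + 6 = 37
  P[3]: 23 + 6 = 29
  P[4]: 31 + 6 = 37
  P[5]: 26 + 6 = 32
  P[6]: 43 + 6 = 49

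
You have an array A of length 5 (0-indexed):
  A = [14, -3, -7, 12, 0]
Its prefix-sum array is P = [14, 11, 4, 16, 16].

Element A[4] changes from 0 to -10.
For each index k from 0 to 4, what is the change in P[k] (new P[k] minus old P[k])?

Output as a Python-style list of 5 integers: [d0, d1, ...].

Answer: [0, 0, 0, 0, -10]

Derivation:
Element change: A[4] 0 -> -10, delta = -10
For k < 4: P[k] unchanged, delta_P[k] = 0
For k >= 4: P[k] shifts by exactly -10
Delta array: [0, 0, 0, 0, -10]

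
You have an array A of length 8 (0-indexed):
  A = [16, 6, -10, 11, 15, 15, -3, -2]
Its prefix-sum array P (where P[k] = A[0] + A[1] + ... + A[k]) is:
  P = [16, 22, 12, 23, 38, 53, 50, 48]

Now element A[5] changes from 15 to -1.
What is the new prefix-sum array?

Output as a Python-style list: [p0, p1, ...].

Answer: [16, 22, 12, 23, 38, 37, 34, 32]

Derivation:
Change: A[5] 15 -> -1, delta = -16
P[k] for k < 5: unchanged (A[5] not included)
P[k] for k >= 5: shift by delta = -16
  P[0] = 16 + 0 = 16
  P[1] = 22 + 0 = 22
  P[2] = 12 + 0 = 12
  P[3] = 23 + 0 = 23
  P[4] = 38 + 0 = 38
  P[5] = 53 + -16 = 37
  P[6] = 50 + -16 = 34
  P[7] = 48 + -16 = 32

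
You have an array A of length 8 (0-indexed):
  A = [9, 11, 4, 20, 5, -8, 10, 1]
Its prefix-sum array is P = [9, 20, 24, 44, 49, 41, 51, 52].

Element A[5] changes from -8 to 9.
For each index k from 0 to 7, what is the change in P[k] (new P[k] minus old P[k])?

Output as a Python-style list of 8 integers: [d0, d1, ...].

Element change: A[5] -8 -> 9, delta = 17
For k < 5: P[k] unchanged, delta_P[k] = 0
For k >= 5: P[k] shifts by exactly 17
Delta array: [0, 0, 0, 0, 0, 17, 17, 17]

Answer: [0, 0, 0, 0, 0, 17, 17, 17]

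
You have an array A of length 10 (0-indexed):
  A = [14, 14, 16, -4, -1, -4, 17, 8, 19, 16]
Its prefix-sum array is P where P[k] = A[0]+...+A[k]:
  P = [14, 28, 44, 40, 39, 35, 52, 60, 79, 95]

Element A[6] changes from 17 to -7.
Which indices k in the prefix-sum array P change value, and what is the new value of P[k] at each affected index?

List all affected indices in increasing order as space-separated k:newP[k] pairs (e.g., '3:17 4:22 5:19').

Answer: 6:28 7:36 8:55 9:71

Derivation:
P[k] = A[0] + ... + A[k]
P[k] includes A[6] iff k >= 6
Affected indices: 6, 7, ..., 9; delta = -24
  P[6]: 52 + -24 = 28
  P[7]: 60 + -24 = 36
  P[8]: 79 + -24 = 55
  P[9]: 95 + -24 = 71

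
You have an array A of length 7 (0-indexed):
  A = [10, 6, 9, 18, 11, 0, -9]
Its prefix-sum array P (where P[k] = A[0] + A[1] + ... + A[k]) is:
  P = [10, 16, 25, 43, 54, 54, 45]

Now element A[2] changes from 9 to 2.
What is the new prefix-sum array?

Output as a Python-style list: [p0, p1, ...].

Answer: [10, 16, 18, 36, 47, 47, 38]

Derivation:
Change: A[2] 9 -> 2, delta = -7
P[k] for k < 2: unchanged (A[2] not included)
P[k] for k >= 2: shift by delta = -7
  P[0] = 10 + 0 = 10
  P[1] = 16 + 0 = 16
  P[2] = 25 + -7 = 18
  P[3] = 43 + -7 = 36
  P[4] = 54 + -7 = 47
  P[5] = 54 + -7 = 47
  P[6] = 45 + -7 = 38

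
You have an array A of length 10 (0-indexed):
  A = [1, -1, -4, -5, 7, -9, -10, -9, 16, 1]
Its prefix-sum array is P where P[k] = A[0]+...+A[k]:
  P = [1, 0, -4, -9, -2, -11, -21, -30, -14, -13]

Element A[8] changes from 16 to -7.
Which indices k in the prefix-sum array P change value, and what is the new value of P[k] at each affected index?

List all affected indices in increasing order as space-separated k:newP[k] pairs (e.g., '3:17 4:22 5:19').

P[k] = A[0] + ... + A[k]
P[k] includes A[8] iff k >= 8
Affected indices: 8, 9, ..., 9; delta = -23
  P[8]: -14 + -23 = -37
  P[9]: -13 + -23 = -36

Answer: 8:-37 9:-36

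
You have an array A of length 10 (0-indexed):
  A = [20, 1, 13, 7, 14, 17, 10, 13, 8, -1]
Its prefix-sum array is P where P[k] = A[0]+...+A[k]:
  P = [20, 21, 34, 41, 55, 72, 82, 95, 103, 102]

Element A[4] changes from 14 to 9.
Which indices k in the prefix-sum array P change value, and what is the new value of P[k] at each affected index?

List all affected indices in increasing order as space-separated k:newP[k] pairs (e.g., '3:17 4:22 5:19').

Answer: 4:50 5:67 6:77 7:90 8:98 9:97

Derivation:
P[k] = A[0] + ... + A[k]
P[k] includes A[4] iff k >= 4
Affected indices: 4, 5, ..., 9; delta = -5
  P[4]: 55 + -5 = 50
  P[5]: 72 + -5 = 67
  P[6]: 82 + -5 = 77
  P[7]: 95 + -5 = 90
  P[8]: 103 + -5 = 98
  P[9]: 102 + -5 = 97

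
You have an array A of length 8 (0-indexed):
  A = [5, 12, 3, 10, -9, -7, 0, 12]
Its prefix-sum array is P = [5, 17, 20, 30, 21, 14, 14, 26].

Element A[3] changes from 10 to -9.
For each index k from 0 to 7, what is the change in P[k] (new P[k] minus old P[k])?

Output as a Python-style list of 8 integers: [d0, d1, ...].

Element change: A[3] 10 -> -9, delta = -19
For k < 3: P[k] unchanged, delta_P[k] = 0
For k >= 3: P[k] shifts by exactly -19
Delta array: [0, 0, 0, -19, -19, -19, -19, -19]

Answer: [0, 0, 0, -19, -19, -19, -19, -19]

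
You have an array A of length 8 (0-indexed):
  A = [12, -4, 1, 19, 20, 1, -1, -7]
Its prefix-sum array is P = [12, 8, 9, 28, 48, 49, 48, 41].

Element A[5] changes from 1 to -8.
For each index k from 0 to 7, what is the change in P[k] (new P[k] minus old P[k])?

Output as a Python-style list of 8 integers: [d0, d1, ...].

Element change: A[5] 1 -> -8, delta = -9
For k < 5: P[k] unchanged, delta_P[k] = 0
For k >= 5: P[k] shifts by exactly -9
Delta array: [0, 0, 0, 0, 0, -9, -9, -9]

Answer: [0, 0, 0, 0, 0, -9, -9, -9]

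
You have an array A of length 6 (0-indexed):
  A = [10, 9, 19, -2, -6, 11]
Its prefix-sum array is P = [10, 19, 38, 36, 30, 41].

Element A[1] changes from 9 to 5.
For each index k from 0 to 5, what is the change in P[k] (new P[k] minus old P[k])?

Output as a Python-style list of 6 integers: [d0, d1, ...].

Answer: [0, -4, -4, -4, -4, -4]

Derivation:
Element change: A[1] 9 -> 5, delta = -4
For k < 1: P[k] unchanged, delta_P[k] = 0
For k >= 1: P[k] shifts by exactly -4
Delta array: [0, -4, -4, -4, -4, -4]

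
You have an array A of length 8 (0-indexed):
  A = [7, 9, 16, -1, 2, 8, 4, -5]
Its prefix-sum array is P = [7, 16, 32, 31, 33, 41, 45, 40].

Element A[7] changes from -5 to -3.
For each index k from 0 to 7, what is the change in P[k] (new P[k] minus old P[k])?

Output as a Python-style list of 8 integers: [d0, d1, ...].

Element change: A[7] -5 -> -3, delta = 2
For k < 7: P[k] unchanged, delta_P[k] = 0
For k >= 7: P[k] shifts by exactly 2
Delta array: [0, 0, 0, 0, 0, 0, 0, 2]

Answer: [0, 0, 0, 0, 0, 0, 0, 2]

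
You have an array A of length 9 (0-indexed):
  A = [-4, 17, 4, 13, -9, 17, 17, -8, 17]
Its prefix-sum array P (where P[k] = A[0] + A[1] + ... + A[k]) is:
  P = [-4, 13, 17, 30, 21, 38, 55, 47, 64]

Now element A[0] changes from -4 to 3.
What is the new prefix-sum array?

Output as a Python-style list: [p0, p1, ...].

Change: A[0] -4 -> 3, delta = 7
P[k] for k < 0: unchanged (A[0] not included)
P[k] for k >= 0: shift by delta = 7
  P[0] = -4 + 7 = 3
  P[1] = 13 + 7 = 20
  P[2] = 17 + 7 = 24
  P[3] = 30 + 7 = 37
  P[4] = 21 + 7 = 28
  P[5] = 38 + 7 = 45
  P[6] = 55 + 7 = 62
  P[7] = 47 + 7 = 54
  P[8] = 64 + 7 = 71

Answer: [3, 20, 24, 37, 28, 45, 62, 54, 71]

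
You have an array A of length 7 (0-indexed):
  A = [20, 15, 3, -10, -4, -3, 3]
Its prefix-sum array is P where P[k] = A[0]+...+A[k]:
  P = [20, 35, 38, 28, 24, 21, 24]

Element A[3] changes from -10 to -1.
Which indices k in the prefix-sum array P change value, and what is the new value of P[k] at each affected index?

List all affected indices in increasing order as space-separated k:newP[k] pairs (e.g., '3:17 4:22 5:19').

Answer: 3:37 4:33 5:30 6:33

Derivation:
P[k] = A[0] + ... + A[k]
P[k] includes A[3] iff k >= 3
Affected indices: 3, 4, ..., 6; delta = 9
  P[3]: 28 + 9 = 37
  P[4]: 24 + 9 = 33
  P[5]: 21 + 9 = 30
  P[6]: 24 + 9 = 33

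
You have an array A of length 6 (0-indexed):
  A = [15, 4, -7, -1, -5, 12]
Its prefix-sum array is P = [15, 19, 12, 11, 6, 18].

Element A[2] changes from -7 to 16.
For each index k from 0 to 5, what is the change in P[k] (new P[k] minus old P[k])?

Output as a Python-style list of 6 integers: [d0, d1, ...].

Element change: A[2] -7 -> 16, delta = 23
For k < 2: P[k] unchanged, delta_P[k] = 0
For k >= 2: P[k] shifts by exactly 23
Delta array: [0, 0, 23, 23, 23, 23]

Answer: [0, 0, 23, 23, 23, 23]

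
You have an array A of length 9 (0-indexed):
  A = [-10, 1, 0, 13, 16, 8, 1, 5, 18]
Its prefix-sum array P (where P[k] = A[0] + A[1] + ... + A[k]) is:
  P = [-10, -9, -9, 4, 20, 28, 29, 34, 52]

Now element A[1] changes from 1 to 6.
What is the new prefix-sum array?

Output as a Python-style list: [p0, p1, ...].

Change: A[1] 1 -> 6, delta = 5
P[k] for k < 1: unchanged (A[1] not included)
P[k] for k >= 1: shift by delta = 5
  P[0] = -10 + 0 = -10
  P[1] = -9 + 5 = -4
  P[2] = -9 + 5 = -4
  P[3] = 4 + 5 = 9
  P[4] = 20 + 5 = 25
  P[5] = 28 + 5 = 33
  P[6] = 29 + 5 = 34
  P[7] = 34 + 5 = 39
  P[8] = 52 + 5 = 57

Answer: [-10, -4, -4, 9, 25, 33, 34, 39, 57]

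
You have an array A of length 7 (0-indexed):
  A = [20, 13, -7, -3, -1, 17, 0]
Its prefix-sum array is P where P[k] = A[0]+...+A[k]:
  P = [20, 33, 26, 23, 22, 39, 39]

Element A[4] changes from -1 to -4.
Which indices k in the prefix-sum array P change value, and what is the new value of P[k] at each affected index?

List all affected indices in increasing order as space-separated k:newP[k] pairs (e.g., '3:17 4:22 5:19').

P[k] = A[0] + ... + A[k]
P[k] includes A[4] iff k >= 4
Affected indices: 4, 5, ..., 6; delta = -3
  P[4]: 22 + -3 = 19
  P[5]: 39 + -3 = 36
  P[6]: 39 + -3 = 36

Answer: 4:19 5:36 6:36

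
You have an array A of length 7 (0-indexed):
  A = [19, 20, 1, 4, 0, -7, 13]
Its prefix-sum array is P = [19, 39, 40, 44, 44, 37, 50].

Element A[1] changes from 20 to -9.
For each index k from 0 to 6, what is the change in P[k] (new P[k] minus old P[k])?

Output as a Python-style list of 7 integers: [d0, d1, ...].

Answer: [0, -29, -29, -29, -29, -29, -29]

Derivation:
Element change: A[1] 20 -> -9, delta = -29
For k < 1: P[k] unchanged, delta_P[k] = 0
For k >= 1: P[k] shifts by exactly -29
Delta array: [0, -29, -29, -29, -29, -29, -29]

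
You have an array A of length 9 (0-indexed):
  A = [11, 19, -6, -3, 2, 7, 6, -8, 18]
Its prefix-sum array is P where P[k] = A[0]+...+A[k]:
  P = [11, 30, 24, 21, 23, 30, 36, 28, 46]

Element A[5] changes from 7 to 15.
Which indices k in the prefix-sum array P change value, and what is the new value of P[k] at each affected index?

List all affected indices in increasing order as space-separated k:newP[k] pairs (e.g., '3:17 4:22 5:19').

P[k] = A[0] + ... + A[k]
P[k] includes A[5] iff k >= 5
Affected indices: 5, 6, ..., 8; delta = 8
  P[5]: 30 + 8 = 38
  P[6]: 36 + 8 = 44
  P[7]: 28 + 8 = 36
  P[8]: 46 + 8 = 54

Answer: 5:38 6:44 7:36 8:54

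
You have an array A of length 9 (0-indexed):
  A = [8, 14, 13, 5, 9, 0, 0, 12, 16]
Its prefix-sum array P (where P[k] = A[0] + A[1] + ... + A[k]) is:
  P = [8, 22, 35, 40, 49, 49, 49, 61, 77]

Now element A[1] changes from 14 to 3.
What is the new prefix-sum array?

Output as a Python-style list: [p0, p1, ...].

Change: A[1] 14 -> 3, delta = -11
P[k] for k < 1: unchanged (A[1] not included)
P[k] for k >= 1: shift by delta = -11
  P[0] = 8 + 0 = 8
  P[1] = 22 + -11 = 11
  P[2] = 35 + -11 = 24
  P[3] = 40 + -11 = 29
  P[4] = 49 + -11 = 38
  P[5] = 49 + -11 = 38
  P[6] = 49 + -11 = 38
  P[7] = 61 + -11 = 50
  P[8] = 77 + -11 = 66

Answer: [8, 11, 24, 29, 38, 38, 38, 50, 66]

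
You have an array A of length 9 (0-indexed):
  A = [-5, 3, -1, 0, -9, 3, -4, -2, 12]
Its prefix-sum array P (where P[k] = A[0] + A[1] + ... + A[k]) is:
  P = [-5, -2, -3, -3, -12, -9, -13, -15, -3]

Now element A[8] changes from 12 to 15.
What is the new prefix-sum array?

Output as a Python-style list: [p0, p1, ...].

Answer: [-5, -2, -3, -3, -12, -9, -13, -15, 0]

Derivation:
Change: A[8] 12 -> 15, delta = 3
P[k] for k < 8: unchanged (A[8] not included)
P[k] for k >= 8: shift by delta = 3
  P[0] = -5 + 0 = -5
  P[1] = -2 + 0 = -2
  P[2] = -3 + 0 = -3
  P[3] = -3 + 0 = -3
  P[4] = -12 + 0 = -12
  P[5] = -9 + 0 = -9
  P[6] = -13 + 0 = -13
  P[7] = -15 + 0 = -15
  P[8] = -3 + 3 = 0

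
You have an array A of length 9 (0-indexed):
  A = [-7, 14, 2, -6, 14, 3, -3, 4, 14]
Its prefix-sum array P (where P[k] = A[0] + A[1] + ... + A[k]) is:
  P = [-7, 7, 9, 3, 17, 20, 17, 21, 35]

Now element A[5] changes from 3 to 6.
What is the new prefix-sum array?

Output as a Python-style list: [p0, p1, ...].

Answer: [-7, 7, 9, 3, 17, 23, 20, 24, 38]

Derivation:
Change: A[5] 3 -> 6, delta = 3
P[k] for k < 5: unchanged (A[5] not included)
P[k] for k >= 5: shift by delta = 3
  P[0] = -7 + 0 = -7
  P[1] = 7 + 0 = 7
  P[2] = 9 + 0 = 9
  P[3] = 3 + 0 = 3
  P[4] = 17 + 0 = 17
  P[5] = 20 + 3 = 23
  P[6] = 17 + 3 = 20
  P[7] = 21 + 3 = 24
  P[8] = 35 + 3 = 38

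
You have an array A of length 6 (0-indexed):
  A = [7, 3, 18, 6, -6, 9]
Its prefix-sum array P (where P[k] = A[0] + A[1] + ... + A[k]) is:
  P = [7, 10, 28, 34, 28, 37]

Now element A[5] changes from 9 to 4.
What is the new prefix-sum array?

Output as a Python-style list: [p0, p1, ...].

Change: A[5] 9 -> 4, delta = -5
P[k] for k < 5: unchanged (A[5] not included)
P[k] for k >= 5: shift by delta = -5
  P[0] = 7 + 0 = 7
  P[1] = 10 + 0 = 10
  P[2] = 28 + 0 = 28
  P[3] = 34 + 0 = 34
  P[4] = 28 + 0 = 28
  P[5] = 37 + -5 = 32

Answer: [7, 10, 28, 34, 28, 32]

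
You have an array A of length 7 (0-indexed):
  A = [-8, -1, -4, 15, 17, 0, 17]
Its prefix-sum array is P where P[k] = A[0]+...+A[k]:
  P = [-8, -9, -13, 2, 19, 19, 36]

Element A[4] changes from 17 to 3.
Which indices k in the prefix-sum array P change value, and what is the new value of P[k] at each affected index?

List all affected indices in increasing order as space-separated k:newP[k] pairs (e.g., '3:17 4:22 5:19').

Answer: 4:5 5:5 6:22

Derivation:
P[k] = A[0] + ... + A[k]
P[k] includes A[4] iff k >= 4
Affected indices: 4, 5, ..., 6; delta = -14
  P[4]: 19 + -14 = 5
  P[5]: 19 + -14 = 5
  P[6]: 36 + -14 = 22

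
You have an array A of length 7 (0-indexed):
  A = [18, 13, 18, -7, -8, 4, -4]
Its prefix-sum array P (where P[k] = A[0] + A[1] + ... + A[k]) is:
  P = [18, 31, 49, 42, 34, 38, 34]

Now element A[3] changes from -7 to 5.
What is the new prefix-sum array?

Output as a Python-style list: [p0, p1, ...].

Change: A[3] -7 -> 5, delta = 12
P[k] for k < 3: unchanged (A[3] not included)
P[k] for k >= 3: shift by delta = 12
  P[0] = 18 + 0 = 18
  P[1] = 31 + 0 = 31
  P[2] = 49 + 0 = 49
  P[3] = 42 + 12 = 54
  P[4] = 34 + 12 = 46
  P[5] = 38 + 12 = 50
  P[6] = 34 + 12 = 46

Answer: [18, 31, 49, 54, 46, 50, 46]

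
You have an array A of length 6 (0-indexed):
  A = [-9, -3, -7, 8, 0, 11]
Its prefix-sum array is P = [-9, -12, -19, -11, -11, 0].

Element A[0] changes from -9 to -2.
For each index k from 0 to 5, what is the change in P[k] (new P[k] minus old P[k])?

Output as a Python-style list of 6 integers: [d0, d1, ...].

Answer: [7, 7, 7, 7, 7, 7]

Derivation:
Element change: A[0] -9 -> -2, delta = 7
For k < 0: P[k] unchanged, delta_P[k] = 0
For k >= 0: P[k] shifts by exactly 7
Delta array: [7, 7, 7, 7, 7, 7]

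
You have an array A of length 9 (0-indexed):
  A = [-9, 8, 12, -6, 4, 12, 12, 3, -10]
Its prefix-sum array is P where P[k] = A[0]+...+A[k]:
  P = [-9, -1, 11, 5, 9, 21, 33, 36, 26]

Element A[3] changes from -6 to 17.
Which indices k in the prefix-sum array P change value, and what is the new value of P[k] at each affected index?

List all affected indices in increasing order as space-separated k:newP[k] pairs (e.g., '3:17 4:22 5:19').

P[k] = A[0] + ... + A[k]
P[k] includes A[3] iff k >= 3
Affected indices: 3, 4, ..., 8; delta = 23
  P[3]: 5 + 23 = 28
  P[4]: 9 + 23 = 32
  P[5]: 21 + 23 = 44
  P[6]: 33 + 23 = 56
  P[7]: 36 + 23 = 59
  P[8]: 26 + 23 = 49

Answer: 3:28 4:32 5:44 6:56 7:59 8:49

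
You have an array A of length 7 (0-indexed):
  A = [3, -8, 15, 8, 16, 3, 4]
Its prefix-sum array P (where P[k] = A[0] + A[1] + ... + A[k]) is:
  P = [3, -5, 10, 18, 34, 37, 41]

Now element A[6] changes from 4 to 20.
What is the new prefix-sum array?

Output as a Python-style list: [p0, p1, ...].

Change: A[6] 4 -> 20, delta = 16
P[k] for k < 6: unchanged (A[6] not included)
P[k] for k >= 6: shift by delta = 16
  P[0] = 3 + 0 = 3
  P[1] = -5 + 0 = -5
  P[2] = 10 + 0 = 10
  P[3] = 18 + 0 = 18
  P[4] = 34 + 0 = 34
  P[5] = 37 + 0 = 37
  P[6] = 41 + 16 = 57

Answer: [3, -5, 10, 18, 34, 37, 57]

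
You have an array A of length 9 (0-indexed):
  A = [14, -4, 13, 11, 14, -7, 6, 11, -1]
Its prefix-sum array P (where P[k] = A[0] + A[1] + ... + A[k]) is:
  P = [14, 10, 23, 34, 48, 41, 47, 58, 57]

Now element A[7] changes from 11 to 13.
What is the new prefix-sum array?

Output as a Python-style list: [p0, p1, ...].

Answer: [14, 10, 23, 34, 48, 41, 47, 60, 59]

Derivation:
Change: A[7] 11 -> 13, delta = 2
P[k] for k < 7: unchanged (A[7] not included)
P[k] for k >= 7: shift by delta = 2
  P[0] = 14 + 0 = 14
  P[1] = 10 + 0 = 10
  P[2] = 23 + 0 = 23
  P[3] = 34 + 0 = 34
  P[4] = 48 + 0 = 48
  P[5] = 41 + 0 = 41
  P[6] = 47 + 0 = 47
  P[7] = 58 + 2 = 60
  P[8] = 57 + 2 = 59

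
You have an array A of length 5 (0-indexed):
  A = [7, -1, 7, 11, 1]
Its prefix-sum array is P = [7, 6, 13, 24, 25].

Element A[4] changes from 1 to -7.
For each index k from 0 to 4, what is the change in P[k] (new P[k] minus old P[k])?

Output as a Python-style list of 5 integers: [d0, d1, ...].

Answer: [0, 0, 0, 0, -8]

Derivation:
Element change: A[4] 1 -> -7, delta = -8
For k < 4: P[k] unchanged, delta_P[k] = 0
For k >= 4: P[k] shifts by exactly -8
Delta array: [0, 0, 0, 0, -8]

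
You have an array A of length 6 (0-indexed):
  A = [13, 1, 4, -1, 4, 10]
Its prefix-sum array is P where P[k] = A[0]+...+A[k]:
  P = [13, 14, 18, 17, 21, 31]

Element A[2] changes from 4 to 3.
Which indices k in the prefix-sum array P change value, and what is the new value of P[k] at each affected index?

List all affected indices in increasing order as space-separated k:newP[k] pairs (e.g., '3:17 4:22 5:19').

Answer: 2:17 3:16 4:20 5:30

Derivation:
P[k] = A[0] + ... + A[k]
P[k] includes A[2] iff k >= 2
Affected indices: 2, 3, ..., 5; delta = -1
  P[2]: 18 + -1 = 17
  P[3]: 17 + -1 = 16
  P[4]: 21 + -1 = 20
  P[5]: 31 + -1 = 30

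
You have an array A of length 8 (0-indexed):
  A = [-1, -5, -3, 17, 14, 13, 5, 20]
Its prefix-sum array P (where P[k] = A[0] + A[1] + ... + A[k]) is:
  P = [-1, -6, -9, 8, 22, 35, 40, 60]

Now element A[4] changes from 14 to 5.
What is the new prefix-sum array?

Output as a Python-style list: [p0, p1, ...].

Answer: [-1, -6, -9, 8, 13, 26, 31, 51]

Derivation:
Change: A[4] 14 -> 5, delta = -9
P[k] for k < 4: unchanged (A[4] not included)
P[k] for k >= 4: shift by delta = -9
  P[0] = -1 + 0 = -1
  P[1] = -6 + 0 = -6
  P[2] = -9 + 0 = -9
  P[3] = 8 + 0 = 8
  P[4] = 22 + -9 = 13
  P[5] = 35 + -9 = 26
  P[6] = 40 + -9 = 31
  P[7] = 60 + -9 = 51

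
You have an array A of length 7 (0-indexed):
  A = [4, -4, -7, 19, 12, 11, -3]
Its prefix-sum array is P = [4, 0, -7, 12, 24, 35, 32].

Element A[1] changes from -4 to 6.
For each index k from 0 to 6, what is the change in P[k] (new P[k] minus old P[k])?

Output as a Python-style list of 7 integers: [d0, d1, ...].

Element change: A[1] -4 -> 6, delta = 10
For k < 1: P[k] unchanged, delta_P[k] = 0
For k >= 1: P[k] shifts by exactly 10
Delta array: [0, 10, 10, 10, 10, 10, 10]

Answer: [0, 10, 10, 10, 10, 10, 10]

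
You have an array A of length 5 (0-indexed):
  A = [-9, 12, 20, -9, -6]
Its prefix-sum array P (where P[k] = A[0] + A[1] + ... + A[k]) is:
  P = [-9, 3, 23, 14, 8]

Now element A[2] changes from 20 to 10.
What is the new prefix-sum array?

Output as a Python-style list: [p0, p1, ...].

Answer: [-9, 3, 13, 4, -2]

Derivation:
Change: A[2] 20 -> 10, delta = -10
P[k] for k < 2: unchanged (A[2] not included)
P[k] for k >= 2: shift by delta = -10
  P[0] = -9 + 0 = -9
  P[1] = 3 + 0 = 3
  P[2] = 23 + -10 = 13
  P[3] = 14 + -10 = 4
  P[4] = 8 + -10 = -2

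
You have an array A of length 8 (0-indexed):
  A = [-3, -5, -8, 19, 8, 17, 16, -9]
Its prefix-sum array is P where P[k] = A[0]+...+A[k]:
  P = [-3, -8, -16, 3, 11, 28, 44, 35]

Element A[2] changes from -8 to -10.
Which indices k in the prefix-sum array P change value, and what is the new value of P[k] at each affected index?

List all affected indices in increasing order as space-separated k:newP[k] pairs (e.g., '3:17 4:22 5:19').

Answer: 2:-18 3:1 4:9 5:26 6:42 7:33

Derivation:
P[k] = A[0] + ... + A[k]
P[k] includes A[2] iff k >= 2
Affected indices: 2, 3, ..., 7; delta = -2
  P[2]: -16 + -2 = -18
  P[3]: 3 + -2 = 1
  P[4]: 11 + -2 = 9
  P[5]: 28 + -2 = 26
  P[6]: 44 + -2 = 42
  P[7]: 35 + -2 = 33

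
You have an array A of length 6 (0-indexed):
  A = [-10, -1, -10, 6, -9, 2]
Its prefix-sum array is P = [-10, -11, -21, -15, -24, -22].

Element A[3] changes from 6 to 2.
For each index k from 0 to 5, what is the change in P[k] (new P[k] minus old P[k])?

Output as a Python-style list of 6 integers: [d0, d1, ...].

Element change: A[3] 6 -> 2, delta = -4
For k < 3: P[k] unchanged, delta_P[k] = 0
For k >= 3: P[k] shifts by exactly -4
Delta array: [0, 0, 0, -4, -4, -4]

Answer: [0, 0, 0, -4, -4, -4]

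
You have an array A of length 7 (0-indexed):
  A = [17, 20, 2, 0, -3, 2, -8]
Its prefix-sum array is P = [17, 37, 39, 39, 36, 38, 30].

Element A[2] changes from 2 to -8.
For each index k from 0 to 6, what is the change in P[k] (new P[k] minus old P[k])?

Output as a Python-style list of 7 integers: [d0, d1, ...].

Element change: A[2] 2 -> -8, delta = -10
For k < 2: P[k] unchanged, delta_P[k] = 0
For k >= 2: P[k] shifts by exactly -10
Delta array: [0, 0, -10, -10, -10, -10, -10]

Answer: [0, 0, -10, -10, -10, -10, -10]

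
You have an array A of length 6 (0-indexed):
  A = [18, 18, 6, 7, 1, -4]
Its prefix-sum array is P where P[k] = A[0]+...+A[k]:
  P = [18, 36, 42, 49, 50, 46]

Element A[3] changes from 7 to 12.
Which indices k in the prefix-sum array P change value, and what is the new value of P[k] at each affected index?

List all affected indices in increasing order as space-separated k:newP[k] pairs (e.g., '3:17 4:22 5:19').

Answer: 3:54 4:55 5:51

Derivation:
P[k] = A[0] + ... + A[k]
P[k] includes A[3] iff k >= 3
Affected indices: 3, 4, ..., 5; delta = 5
  P[3]: 49 + 5 = 54
  P[4]: 50 + 5 = 55
  P[5]: 46 + 5 = 51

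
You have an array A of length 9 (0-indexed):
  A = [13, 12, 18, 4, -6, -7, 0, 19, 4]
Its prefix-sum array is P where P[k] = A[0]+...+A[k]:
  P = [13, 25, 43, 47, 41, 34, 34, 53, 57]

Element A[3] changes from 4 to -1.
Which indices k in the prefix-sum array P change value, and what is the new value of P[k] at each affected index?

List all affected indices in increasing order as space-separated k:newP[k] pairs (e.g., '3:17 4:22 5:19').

P[k] = A[0] + ... + A[k]
P[k] includes A[3] iff k >= 3
Affected indices: 3, 4, ..., 8; delta = -5
  P[3]: 47 + -5 = 42
  P[4]: 41 + -5 = 36
  P[5]: 34 + -5 = 29
  P[6]: 34 + -5 = 29
  P[7]: 53 + -5 = 48
  P[8]: 57 + -5 = 52

Answer: 3:42 4:36 5:29 6:29 7:48 8:52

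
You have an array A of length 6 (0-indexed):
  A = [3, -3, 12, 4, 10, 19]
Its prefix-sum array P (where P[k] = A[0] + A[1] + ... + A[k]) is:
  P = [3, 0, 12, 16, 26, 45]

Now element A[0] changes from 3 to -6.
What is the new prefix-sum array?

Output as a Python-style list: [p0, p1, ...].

Change: A[0] 3 -> -6, delta = -9
P[k] for k < 0: unchanged (A[0] not included)
P[k] for k >= 0: shift by delta = -9
  P[0] = 3 + -9 = -6
  P[1] = 0 + -9 = -9
  P[2] = 12 + -9 = 3
  P[3] = 16 + -9 = 7
  P[4] = 26 + -9 = 17
  P[5] = 45 + -9 = 36

Answer: [-6, -9, 3, 7, 17, 36]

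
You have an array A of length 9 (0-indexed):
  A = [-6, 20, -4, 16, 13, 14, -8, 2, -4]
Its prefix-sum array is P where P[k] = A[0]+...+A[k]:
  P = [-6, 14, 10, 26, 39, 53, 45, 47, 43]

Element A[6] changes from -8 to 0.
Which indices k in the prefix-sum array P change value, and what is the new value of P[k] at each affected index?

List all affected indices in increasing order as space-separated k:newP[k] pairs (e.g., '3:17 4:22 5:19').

Answer: 6:53 7:55 8:51

Derivation:
P[k] = A[0] + ... + A[k]
P[k] includes A[6] iff k >= 6
Affected indices: 6, 7, ..., 8; delta = 8
  P[6]: 45 + 8 = 53
  P[7]: 47 + 8 = 55
  P[8]: 43 + 8 = 51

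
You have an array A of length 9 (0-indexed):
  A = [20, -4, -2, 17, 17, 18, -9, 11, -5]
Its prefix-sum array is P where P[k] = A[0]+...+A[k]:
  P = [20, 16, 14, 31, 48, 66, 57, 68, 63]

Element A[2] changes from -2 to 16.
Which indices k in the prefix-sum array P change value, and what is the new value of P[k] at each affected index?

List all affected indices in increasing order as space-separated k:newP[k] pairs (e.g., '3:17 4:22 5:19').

Answer: 2:32 3:49 4:66 5:84 6:75 7:86 8:81

Derivation:
P[k] = A[0] + ... + A[k]
P[k] includes A[2] iff k >= 2
Affected indices: 2, 3, ..., 8; delta = 18
  P[2]: 14 + 18 = 32
  P[3]: 31 + 18 = 49
  P[4]: 48 + 18 = 66
  P[5]: 66 + 18 = 84
  P[6]: 57 + 18 = 75
  P[7]: 68 + 18 = 86
  P[8]: 63 + 18 = 81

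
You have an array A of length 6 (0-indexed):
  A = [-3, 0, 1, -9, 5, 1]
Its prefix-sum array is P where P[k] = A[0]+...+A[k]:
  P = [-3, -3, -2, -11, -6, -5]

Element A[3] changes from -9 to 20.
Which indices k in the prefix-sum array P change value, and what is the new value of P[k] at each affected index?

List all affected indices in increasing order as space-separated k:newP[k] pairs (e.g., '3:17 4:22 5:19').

P[k] = A[0] + ... + A[k]
P[k] includes A[3] iff k >= 3
Affected indices: 3, 4, ..., 5; delta = 29
  P[3]: -11 + 29 = 18
  P[4]: -6 + 29 = 23
  P[5]: -5 + 29 = 24

Answer: 3:18 4:23 5:24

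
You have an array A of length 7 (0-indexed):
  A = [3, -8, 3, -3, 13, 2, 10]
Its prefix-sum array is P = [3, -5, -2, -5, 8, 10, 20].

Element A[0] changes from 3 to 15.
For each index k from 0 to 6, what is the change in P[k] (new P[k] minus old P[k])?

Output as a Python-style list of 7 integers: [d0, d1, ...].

Element change: A[0] 3 -> 15, delta = 12
For k < 0: P[k] unchanged, delta_P[k] = 0
For k >= 0: P[k] shifts by exactly 12
Delta array: [12, 12, 12, 12, 12, 12, 12]

Answer: [12, 12, 12, 12, 12, 12, 12]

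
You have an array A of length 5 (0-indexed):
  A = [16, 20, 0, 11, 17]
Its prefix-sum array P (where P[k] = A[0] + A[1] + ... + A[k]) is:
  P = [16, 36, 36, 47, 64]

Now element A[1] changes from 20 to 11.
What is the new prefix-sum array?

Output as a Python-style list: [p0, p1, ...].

Change: A[1] 20 -> 11, delta = -9
P[k] for k < 1: unchanged (A[1] not included)
P[k] for k >= 1: shift by delta = -9
  P[0] = 16 + 0 = 16
  P[1] = 36 + -9 = 27
  P[2] = 36 + -9 = 27
  P[3] = 47 + -9 = 38
  P[4] = 64 + -9 = 55

Answer: [16, 27, 27, 38, 55]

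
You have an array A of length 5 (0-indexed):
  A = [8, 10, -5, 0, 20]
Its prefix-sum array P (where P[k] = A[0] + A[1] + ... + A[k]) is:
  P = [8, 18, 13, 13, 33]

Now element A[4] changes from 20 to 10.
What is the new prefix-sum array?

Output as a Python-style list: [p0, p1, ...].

Answer: [8, 18, 13, 13, 23]

Derivation:
Change: A[4] 20 -> 10, delta = -10
P[k] for k < 4: unchanged (A[4] not included)
P[k] for k >= 4: shift by delta = -10
  P[0] = 8 + 0 = 8
  P[1] = 18 + 0 = 18
  P[2] = 13 + 0 = 13
  P[3] = 13 + 0 = 13
  P[4] = 33 + -10 = 23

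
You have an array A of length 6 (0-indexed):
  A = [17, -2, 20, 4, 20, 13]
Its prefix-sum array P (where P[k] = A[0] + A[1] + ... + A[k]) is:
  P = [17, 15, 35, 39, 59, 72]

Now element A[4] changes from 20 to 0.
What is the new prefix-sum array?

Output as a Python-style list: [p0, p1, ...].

Change: A[4] 20 -> 0, delta = -20
P[k] for k < 4: unchanged (A[4] not included)
P[k] for k >= 4: shift by delta = -20
  P[0] = 17 + 0 = 17
  P[1] = 15 + 0 = 15
  P[2] = 35 + 0 = 35
  P[3] = 39 + 0 = 39
  P[4] = 59 + -20 = 39
  P[5] = 72 + -20 = 52

Answer: [17, 15, 35, 39, 39, 52]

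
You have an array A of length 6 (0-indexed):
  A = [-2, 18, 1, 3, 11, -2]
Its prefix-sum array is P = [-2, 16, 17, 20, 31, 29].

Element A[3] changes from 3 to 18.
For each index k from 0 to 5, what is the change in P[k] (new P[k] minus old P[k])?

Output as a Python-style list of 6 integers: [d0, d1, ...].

Element change: A[3] 3 -> 18, delta = 15
For k < 3: P[k] unchanged, delta_P[k] = 0
For k >= 3: P[k] shifts by exactly 15
Delta array: [0, 0, 0, 15, 15, 15]

Answer: [0, 0, 0, 15, 15, 15]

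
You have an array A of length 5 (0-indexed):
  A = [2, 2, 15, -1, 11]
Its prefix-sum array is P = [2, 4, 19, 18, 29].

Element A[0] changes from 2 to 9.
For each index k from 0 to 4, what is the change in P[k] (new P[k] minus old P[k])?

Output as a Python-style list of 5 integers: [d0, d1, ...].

Answer: [7, 7, 7, 7, 7]

Derivation:
Element change: A[0] 2 -> 9, delta = 7
For k < 0: P[k] unchanged, delta_P[k] = 0
For k >= 0: P[k] shifts by exactly 7
Delta array: [7, 7, 7, 7, 7]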